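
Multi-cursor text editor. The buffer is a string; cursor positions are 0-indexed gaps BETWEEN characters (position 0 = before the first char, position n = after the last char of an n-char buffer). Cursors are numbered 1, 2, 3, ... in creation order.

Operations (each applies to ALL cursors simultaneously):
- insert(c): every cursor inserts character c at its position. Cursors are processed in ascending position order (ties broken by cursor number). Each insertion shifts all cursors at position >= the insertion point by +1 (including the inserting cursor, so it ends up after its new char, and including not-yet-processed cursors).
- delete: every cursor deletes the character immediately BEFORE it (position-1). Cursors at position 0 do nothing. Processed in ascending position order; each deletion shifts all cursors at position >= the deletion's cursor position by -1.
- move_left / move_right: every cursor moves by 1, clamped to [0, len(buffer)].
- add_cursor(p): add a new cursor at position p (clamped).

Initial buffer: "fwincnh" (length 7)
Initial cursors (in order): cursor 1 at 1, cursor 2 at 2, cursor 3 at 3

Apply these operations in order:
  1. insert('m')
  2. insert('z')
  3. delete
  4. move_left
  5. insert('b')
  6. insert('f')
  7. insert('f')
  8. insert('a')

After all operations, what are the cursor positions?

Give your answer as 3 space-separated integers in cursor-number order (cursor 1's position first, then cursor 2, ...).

After op 1 (insert('m')): buffer="fmwmimncnh" (len 10), cursors c1@2 c2@4 c3@6, authorship .1.2.3....
After op 2 (insert('z')): buffer="fmzwmzimzncnh" (len 13), cursors c1@3 c2@6 c3@9, authorship .11.22.33....
After op 3 (delete): buffer="fmwmimncnh" (len 10), cursors c1@2 c2@4 c3@6, authorship .1.2.3....
After op 4 (move_left): buffer="fmwmimncnh" (len 10), cursors c1@1 c2@3 c3@5, authorship .1.2.3....
After op 5 (insert('b')): buffer="fbmwbmibmncnh" (len 13), cursors c1@2 c2@5 c3@8, authorship .11.22.33....
After op 6 (insert('f')): buffer="fbfmwbfmibfmncnh" (len 16), cursors c1@3 c2@7 c3@11, authorship .111.222.333....
After op 7 (insert('f')): buffer="fbffmwbffmibffmncnh" (len 19), cursors c1@4 c2@9 c3@14, authorship .1111.2222.3333....
After op 8 (insert('a')): buffer="fbffamwbffamibffamncnh" (len 22), cursors c1@5 c2@11 c3@17, authorship .11111.22222.33333....

Answer: 5 11 17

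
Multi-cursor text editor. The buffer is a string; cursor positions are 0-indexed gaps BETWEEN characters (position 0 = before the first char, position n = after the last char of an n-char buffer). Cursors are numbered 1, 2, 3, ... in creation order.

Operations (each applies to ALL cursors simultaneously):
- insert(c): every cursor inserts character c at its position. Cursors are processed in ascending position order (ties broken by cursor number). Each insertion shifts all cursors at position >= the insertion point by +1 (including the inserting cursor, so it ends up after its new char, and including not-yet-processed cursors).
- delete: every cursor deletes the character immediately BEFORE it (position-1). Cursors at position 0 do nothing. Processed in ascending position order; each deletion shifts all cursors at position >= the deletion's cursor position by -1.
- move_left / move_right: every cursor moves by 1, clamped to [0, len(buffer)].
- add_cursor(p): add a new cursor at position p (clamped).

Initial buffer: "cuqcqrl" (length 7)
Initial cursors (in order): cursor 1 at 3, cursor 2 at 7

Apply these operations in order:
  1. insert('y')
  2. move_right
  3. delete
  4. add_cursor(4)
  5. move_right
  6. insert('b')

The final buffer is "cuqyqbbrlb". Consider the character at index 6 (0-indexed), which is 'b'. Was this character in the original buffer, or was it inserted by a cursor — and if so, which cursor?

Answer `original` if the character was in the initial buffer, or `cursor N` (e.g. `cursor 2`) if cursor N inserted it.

After op 1 (insert('y')): buffer="cuqycqrly" (len 9), cursors c1@4 c2@9, authorship ...1....2
After op 2 (move_right): buffer="cuqycqrly" (len 9), cursors c1@5 c2@9, authorship ...1....2
After op 3 (delete): buffer="cuqyqrl" (len 7), cursors c1@4 c2@7, authorship ...1...
After op 4 (add_cursor(4)): buffer="cuqyqrl" (len 7), cursors c1@4 c3@4 c2@7, authorship ...1...
After op 5 (move_right): buffer="cuqyqrl" (len 7), cursors c1@5 c3@5 c2@7, authorship ...1...
After op 6 (insert('b')): buffer="cuqyqbbrlb" (len 10), cursors c1@7 c3@7 c2@10, authorship ...1.13..2
Authorship (.=original, N=cursor N): . . . 1 . 1 3 . . 2
Index 6: author = 3

Answer: cursor 3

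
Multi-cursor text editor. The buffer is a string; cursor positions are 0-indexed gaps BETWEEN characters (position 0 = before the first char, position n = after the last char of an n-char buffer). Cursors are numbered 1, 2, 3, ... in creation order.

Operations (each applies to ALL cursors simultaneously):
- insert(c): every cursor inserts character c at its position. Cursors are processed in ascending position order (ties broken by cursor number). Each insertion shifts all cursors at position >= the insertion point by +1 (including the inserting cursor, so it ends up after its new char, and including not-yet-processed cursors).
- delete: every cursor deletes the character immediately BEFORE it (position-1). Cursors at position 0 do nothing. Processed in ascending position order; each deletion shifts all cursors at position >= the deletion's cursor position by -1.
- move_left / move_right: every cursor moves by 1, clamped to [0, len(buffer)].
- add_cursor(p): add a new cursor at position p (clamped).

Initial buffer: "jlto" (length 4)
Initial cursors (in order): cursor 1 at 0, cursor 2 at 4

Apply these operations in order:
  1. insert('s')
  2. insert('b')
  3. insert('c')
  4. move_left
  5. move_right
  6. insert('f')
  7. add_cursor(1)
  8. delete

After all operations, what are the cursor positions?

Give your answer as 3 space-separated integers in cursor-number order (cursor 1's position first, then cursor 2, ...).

After op 1 (insert('s')): buffer="sjltos" (len 6), cursors c1@1 c2@6, authorship 1....2
After op 2 (insert('b')): buffer="sbjltosb" (len 8), cursors c1@2 c2@8, authorship 11....22
After op 3 (insert('c')): buffer="sbcjltosbc" (len 10), cursors c1@3 c2@10, authorship 111....222
After op 4 (move_left): buffer="sbcjltosbc" (len 10), cursors c1@2 c2@9, authorship 111....222
After op 5 (move_right): buffer="sbcjltosbc" (len 10), cursors c1@3 c2@10, authorship 111....222
After op 6 (insert('f')): buffer="sbcfjltosbcf" (len 12), cursors c1@4 c2@12, authorship 1111....2222
After op 7 (add_cursor(1)): buffer="sbcfjltosbcf" (len 12), cursors c3@1 c1@4 c2@12, authorship 1111....2222
After op 8 (delete): buffer="bcjltosbc" (len 9), cursors c3@0 c1@2 c2@9, authorship 11....222

Answer: 2 9 0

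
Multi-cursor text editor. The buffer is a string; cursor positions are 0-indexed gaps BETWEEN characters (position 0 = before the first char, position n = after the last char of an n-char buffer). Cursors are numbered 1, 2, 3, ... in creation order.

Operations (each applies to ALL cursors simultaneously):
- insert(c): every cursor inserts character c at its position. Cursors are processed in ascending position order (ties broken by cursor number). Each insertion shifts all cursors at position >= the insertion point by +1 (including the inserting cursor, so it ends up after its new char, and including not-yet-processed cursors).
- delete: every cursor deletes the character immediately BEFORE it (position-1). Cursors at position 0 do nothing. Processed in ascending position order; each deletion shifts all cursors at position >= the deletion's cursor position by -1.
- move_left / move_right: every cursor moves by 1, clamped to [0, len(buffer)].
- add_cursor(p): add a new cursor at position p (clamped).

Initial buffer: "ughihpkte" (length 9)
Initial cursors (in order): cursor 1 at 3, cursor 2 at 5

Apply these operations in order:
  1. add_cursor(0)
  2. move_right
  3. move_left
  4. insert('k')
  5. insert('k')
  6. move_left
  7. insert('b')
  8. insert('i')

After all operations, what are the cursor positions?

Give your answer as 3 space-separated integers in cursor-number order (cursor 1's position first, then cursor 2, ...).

Answer: 10 16 3

Derivation:
After op 1 (add_cursor(0)): buffer="ughihpkte" (len 9), cursors c3@0 c1@3 c2@5, authorship .........
After op 2 (move_right): buffer="ughihpkte" (len 9), cursors c3@1 c1@4 c2@6, authorship .........
After op 3 (move_left): buffer="ughihpkte" (len 9), cursors c3@0 c1@3 c2@5, authorship .........
After op 4 (insert('k')): buffer="kughkihkpkte" (len 12), cursors c3@1 c1@5 c2@8, authorship 3...1..2....
After op 5 (insert('k')): buffer="kkughkkihkkpkte" (len 15), cursors c3@2 c1@7 c2@11, authorship 33...11..22....
After op 6 (move_left): buffer="kkughkkihkkpkte" (len 15), cursors c3@1 c1@6 c2@10, authorship 33...11..22....
After op 7 (insert('b')): buffer="kbkughkbkihkbkpkte" (len 18), cursors c3@2 c1@8 c2@13, authorship 333...111..222....
After op 8 (insert('i')): buffer="kbikughkbikihkbikpkte" (len 21), cursors c3@3 c1@10 c2@16, authorship 3333...1111..2222....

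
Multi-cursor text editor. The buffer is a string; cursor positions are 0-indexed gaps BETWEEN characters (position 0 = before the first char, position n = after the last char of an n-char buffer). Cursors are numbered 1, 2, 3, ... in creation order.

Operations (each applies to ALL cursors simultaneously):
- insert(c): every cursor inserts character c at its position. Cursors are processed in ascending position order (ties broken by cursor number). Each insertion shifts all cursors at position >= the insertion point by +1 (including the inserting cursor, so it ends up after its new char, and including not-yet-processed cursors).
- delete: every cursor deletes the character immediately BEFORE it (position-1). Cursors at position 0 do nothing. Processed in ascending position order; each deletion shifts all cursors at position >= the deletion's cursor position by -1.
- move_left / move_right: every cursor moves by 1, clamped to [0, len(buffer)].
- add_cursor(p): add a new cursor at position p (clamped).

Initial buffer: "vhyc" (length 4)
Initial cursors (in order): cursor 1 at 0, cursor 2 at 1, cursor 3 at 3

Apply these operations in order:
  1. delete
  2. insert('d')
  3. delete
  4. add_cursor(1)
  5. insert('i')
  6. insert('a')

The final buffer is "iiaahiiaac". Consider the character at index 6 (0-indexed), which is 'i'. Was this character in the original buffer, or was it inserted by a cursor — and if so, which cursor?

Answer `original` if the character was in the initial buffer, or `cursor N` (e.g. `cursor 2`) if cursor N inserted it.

After op 1 (delete): buffer="hc" (len 2), cursors c1@0 c2@0 c3@1, authorship ..
After op 2 (insert('d')): buffer="ddhdc" (len 5), cursors c1@2 c2@2 c3@4, authorship 12.3.
After op 3 (delete): buffer="hc" (len 2), cursors c1@0 c2@0 c3@1, authorship ..
After op 4 (add_cursor(1)): buffer="hc" (len 2), cursors c1@0 c2@0 c3@1 c4@1, authorship ..
After op 5 (insert('i')): buffer="iihiic" (len 6), cursors c1@2 c2@2 c3@5 c4@5, authorship 12.34.
After op 6 (insert('a')): buffer="iiaahiiaac" (len 10), cursors c1@4 c2@4 c3@9 c4@9, authorship 1212.3434.
Authorship (.=original, N=cursor N): 1 2 1 2 . 3 4 3 4 .
Index 6: author = 4

Answer: cursor 4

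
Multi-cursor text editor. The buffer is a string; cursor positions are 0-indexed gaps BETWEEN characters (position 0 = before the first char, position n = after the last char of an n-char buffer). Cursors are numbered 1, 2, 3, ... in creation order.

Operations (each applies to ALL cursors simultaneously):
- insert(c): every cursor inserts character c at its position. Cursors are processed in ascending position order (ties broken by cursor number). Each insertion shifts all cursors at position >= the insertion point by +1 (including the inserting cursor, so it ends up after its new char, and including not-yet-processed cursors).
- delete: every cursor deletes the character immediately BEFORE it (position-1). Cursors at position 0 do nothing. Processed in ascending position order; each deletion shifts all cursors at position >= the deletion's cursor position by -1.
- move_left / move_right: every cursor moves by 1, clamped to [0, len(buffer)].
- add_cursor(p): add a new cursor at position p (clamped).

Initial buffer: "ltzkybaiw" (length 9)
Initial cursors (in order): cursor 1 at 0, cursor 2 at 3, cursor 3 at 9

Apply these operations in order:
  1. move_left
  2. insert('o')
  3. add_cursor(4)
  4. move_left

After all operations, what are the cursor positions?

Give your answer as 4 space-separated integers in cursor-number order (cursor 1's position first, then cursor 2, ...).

Answer: 0 3 10 3

Derivation:
After op 1 (move_left): buffer="ltzkybaiw" (len 9), cursors c1@0 c2@2 c3@8, authorship .........
After op 2 (insert('o')): buffer="oltozkybaiow" (len 12), cursors c1@1 c2@4 c3@11, authorship 1..2......3.
After op 3 (add_cursor(4)): buffer="oltozkybaiow" (len 12), cursors c1@1 c2@4 c4@4 c3@11, authorship 1..2......3.
After op 4 (move_left): buffer="oltozkybaiow" (len 12), cursors c1@0 c2@3 c4@3 c3@10, authorship 1..2......3.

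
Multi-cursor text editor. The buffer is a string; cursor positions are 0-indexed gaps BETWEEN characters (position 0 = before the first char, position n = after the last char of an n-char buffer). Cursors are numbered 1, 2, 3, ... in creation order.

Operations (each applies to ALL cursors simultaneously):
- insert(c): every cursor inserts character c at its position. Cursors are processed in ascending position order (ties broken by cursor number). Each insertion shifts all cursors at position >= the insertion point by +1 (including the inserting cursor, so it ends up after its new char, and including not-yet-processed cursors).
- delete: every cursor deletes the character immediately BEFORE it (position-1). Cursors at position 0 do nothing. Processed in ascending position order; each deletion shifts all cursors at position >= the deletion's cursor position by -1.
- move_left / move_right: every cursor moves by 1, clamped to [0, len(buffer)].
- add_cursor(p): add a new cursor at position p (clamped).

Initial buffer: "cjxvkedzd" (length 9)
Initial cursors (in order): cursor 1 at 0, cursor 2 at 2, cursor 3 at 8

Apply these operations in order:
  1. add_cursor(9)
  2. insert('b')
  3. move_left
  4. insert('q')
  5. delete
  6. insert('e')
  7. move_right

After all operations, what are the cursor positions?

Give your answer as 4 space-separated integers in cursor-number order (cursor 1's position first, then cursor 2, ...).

Answer: 2 6 14 17

Derivation:
After op 1 (add_cursor(9)): buffer="cjxvkedzd" (len 9), cursors c1@0 c2@2 c3@8 c4@9, authorship .........
After op 2 (insert('b')): buffer="bcjbxvkedzbdb" (len 13), cursors c1@1 c2@4 c3@11 c4@13, authorship 1..2......3.4
After op 3 (move_left): buffer="bcjbxvkedzbdb" (len 13), cursors c1@0 c2@3 c3@10 c4@12, authorship 1..2......3.4
After op 4 (insert('q')): buffer="qbcjqbxvkedzqbdqb" (len 17), cursors c1@1 c2@5 c3@13 c4@16, authorship 11..22......33.44
After op 5 (delete): buffer="bcjbxvkedzbdb" (len 13), cursors c1@0 c2@3 c3@10 c4@12, authorship 1..2......3.4
After op 6 (insert('e')): buffer="ebcjebxvkedzebdeb" (len 17), cursors c1@1 c2@5 c3@13 c4@16, authorship 11..22......33.44
After op 7 (move_right): buffer="ebcjebxvkedzebdeb" (len 17), cursors c1@2 c2@6 c3@14 c4@17, authorship 11..22......33.44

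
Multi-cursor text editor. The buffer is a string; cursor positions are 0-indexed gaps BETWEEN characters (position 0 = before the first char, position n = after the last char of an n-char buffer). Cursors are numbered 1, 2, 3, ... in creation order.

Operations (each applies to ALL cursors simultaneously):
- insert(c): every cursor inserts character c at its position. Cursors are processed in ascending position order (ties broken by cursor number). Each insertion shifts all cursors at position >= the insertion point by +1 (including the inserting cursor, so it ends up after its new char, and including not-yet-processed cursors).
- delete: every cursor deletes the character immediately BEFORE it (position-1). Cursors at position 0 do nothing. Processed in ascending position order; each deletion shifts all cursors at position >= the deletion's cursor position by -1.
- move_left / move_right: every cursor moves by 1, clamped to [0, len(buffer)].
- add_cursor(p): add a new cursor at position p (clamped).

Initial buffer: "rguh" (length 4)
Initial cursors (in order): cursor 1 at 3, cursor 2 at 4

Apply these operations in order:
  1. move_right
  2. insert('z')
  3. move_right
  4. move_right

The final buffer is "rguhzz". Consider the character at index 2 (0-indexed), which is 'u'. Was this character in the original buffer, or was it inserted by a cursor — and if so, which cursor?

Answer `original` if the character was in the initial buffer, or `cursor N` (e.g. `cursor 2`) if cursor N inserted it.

Answer: original

Derivation:
After op 1 (move_right): buffer="rguh" (len 4), cursors c1@4 c2@4, authorship ....
After op 2 (insert('z')): buffer="rguhzz" (len 6), cursors c1@6 c2@6, authorship ....12
After op 3 (move_right): buffer="rguhzz" (len 6), cursors c1@6 c2@6, authorship ....12
After op 4 (move_right): buffer="rguhzz" (len 6), cursors c1@6 c2@6, authorship ....12
Authorship (.=original, N=cursor N): . . . . 1 2
Index 2: author = original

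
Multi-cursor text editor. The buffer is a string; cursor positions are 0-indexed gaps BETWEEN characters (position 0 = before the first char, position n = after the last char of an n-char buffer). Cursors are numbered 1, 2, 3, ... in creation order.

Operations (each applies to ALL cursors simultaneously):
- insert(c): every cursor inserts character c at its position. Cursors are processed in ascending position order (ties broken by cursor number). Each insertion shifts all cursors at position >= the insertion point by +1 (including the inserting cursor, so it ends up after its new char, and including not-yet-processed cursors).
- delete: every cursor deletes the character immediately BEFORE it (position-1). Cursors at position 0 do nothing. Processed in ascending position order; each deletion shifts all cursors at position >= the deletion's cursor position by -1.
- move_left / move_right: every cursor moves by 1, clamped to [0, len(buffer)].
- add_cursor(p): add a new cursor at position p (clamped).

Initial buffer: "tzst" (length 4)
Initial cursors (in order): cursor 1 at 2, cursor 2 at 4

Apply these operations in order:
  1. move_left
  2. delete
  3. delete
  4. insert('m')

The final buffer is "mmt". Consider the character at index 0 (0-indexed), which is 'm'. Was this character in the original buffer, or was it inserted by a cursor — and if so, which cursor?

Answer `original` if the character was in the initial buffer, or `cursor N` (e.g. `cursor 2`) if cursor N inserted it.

Answer: cursor 1

Derivation:
After op 1 (move_left): buffer="tzst" (len 4), cursors c1@1 c2@3, authorship ....
After op 2 (delete): buffer="zt" (len 2), cursors c1@0 c2@1, authorship ..
After op 3 (delete): buffer="t" (len 1), cursors c1@0 c2@0, authorship .
After op 4 (insert('m')): buffer="mmt" (len 3), cursors c1@2 c2@2, authorship 12.
Authorship (.=original, N=cursor N): 1 2 .
Index 0: author = 1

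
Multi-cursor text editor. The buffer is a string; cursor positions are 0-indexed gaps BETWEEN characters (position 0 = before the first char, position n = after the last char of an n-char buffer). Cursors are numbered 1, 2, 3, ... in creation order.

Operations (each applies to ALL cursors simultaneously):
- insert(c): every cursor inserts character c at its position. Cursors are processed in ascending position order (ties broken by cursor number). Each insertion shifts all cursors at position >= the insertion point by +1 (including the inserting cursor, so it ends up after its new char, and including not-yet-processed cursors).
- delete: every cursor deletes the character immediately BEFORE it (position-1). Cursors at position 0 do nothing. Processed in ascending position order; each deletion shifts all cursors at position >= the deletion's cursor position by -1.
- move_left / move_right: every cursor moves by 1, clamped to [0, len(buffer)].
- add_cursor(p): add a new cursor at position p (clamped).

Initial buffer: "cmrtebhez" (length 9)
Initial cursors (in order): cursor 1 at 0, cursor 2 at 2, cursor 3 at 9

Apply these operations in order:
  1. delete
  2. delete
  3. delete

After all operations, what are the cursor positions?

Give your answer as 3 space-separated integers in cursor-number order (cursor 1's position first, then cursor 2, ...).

After op 1 (delete): buffer="crtebhe" (len 7), cursors c1@0 c2@1 c3@7, authorship .......
After op 2 (delete): buffer="rtebh" (len 5), cursors c1@0 c2@0 c3@5, authorship .....
After op 3 (delete): buffer="rteb" (len 4), cursors c1@0 c2@0 c3@4, authorship ....

Answer: 0 0 4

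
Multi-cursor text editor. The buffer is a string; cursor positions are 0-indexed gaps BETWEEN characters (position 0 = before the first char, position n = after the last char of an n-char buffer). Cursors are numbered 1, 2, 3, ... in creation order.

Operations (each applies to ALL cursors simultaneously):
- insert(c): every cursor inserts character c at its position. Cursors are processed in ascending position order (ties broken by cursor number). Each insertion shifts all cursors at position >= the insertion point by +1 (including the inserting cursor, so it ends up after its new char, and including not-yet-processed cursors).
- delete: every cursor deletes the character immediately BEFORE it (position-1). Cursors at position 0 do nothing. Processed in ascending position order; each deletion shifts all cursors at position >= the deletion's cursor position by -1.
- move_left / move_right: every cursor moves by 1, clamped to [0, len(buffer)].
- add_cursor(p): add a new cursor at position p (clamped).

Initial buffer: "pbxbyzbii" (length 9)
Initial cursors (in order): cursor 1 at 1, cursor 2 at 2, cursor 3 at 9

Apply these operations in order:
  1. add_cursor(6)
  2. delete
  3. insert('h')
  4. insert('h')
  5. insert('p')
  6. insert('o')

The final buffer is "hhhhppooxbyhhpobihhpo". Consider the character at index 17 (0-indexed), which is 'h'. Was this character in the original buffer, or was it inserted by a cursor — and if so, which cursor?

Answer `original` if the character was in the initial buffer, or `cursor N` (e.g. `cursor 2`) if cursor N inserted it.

After op 1 (add_cursor(6)): buffer="pbxbyzbii" (len 9), cursors c1@1 c2@2 c4@6 c3@9, authorship .........
After op 2 (delete): buffer="xbybi" (len 5), cursors c1@0 c2@0 c4@3 c3@5, authorship .....
After op 3 (insert('h')): buffer="hhxbyhbih" (len 9), cursors c1@2 c2@2 c4@6 c3@9, authorship 12...4..3
After op 4 (insert('h')): buffer="hhhhxbyhhbihh" (len 13), cursors c1@4 c2@4 c4@9 c3@13, authorship 1212...44..33
After op 5 (insert('p')): buffer="hhhhppxbyhhpbihhp" (len 17), cursors c1@6 c2@6 c4@12 c3@17, authorship 121212...444..333
After op 6 (insert('o')): buffer="hhhhppooxbyhhpobihhpo" (len 21), cursors c1@8 c2@8 c4@15 c3@21, authorship 12121212...4444..3333
Authorship (.=original, N=cursor N): 1 2 1 2 1 2 1 2 . . . 4 4 4 4 . . 3 3 3 3
Index 17: author = 3

Answer: cursor 3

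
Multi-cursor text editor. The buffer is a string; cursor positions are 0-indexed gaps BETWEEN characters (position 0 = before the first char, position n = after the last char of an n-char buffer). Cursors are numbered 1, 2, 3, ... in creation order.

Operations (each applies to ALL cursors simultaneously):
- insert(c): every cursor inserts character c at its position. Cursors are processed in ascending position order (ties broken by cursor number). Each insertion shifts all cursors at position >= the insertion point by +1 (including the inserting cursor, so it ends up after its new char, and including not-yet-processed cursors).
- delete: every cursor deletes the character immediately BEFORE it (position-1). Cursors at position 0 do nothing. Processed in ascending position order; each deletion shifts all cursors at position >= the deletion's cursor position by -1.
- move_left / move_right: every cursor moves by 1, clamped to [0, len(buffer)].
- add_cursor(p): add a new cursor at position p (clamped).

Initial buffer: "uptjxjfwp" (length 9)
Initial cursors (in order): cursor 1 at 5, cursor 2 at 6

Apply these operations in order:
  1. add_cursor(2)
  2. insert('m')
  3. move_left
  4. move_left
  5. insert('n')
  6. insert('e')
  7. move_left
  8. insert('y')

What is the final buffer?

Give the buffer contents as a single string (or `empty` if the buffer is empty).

After op 1 (add_cursor(2)): buffer="uptjxjfwp" (len 9), cursors c3@2 c1@5 c2@6, authorship .........
After op 2 (insert('m')): buffer="upmtjxmjmfwp" (len 12), cursors c3@3 c1@7 c2@9, authorship ..3...1.2...
After op 3 (move_left): buffer="upmtjxmjmfwp" (len 12), cursors c3@2 c1@6 c2@8, authorship ..3...1.2...
After op 4 (move_left): buffer="upmtjxmjmfwp" (len 12), cursors c3@1 c1@5 c2@7, authorship ..3...1.2...
After op 5 (insert('n')): buffer="unpmtjnxmnjmfwp" (len 15), cursors c3@2 c1@7 c2@10, authorship .3.3..1.12.2...
After op 6 (insert('e')): buffer="unepmtjnexmnejmfwp" (len 18), cursors c3@3 c1@9 c2@13, authorship .33.3..11.122.2...
After op 7 (move_left): buffer="unepmtjnexmnejmfwp" (len 18), cursors c3@2 c1@8 c2@12, authorship .33.3..11.122.2...
After op 8 (insert('y')): buffer="unyepmtjnyexmnyejmfwp" (len 21), cursors c3@3 c1@10 c2@15, authorship .333.3..111.1222.2...

Answer: unyepmtjnyexmnyejmfwp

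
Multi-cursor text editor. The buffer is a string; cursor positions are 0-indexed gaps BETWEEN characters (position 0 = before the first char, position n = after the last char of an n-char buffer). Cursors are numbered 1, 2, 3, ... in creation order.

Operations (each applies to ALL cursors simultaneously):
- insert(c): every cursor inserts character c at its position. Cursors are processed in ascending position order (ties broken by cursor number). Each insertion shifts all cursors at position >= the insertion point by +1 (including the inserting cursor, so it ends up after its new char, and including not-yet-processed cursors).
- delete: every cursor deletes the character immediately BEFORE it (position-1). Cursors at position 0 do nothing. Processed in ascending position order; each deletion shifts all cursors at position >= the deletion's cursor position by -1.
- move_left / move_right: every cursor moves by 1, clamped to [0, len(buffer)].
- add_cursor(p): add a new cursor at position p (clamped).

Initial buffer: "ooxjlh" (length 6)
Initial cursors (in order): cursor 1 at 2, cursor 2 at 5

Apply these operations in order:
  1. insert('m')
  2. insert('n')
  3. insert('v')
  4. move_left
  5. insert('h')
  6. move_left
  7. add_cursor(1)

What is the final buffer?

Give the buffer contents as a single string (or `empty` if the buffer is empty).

After op 1 (insert('m')): buffer="oomxjlmh" (len 8), cursors c1@3 c2@7, authorship ..1...2.
After op 2 (insert('n')): buffer="oomnxjlmnh" (len 10), cursors c1@4 c2@9, authorship ..11...22.
After op 3 (insert('v')): buffer="oomnvxjlmnvh" (len 12), cursors c1@5 c2@11, authorship ..111...222.
After op 4 (move_left): buffer="oomnvxjlmnvh" (len 12), cursors c1@4 c2@10, authorship ..111...222.
After op 5 (insert('h')): buffer="oomnhvxjlmnhvh" (len 14), cursors c1@5 c2@12, authorship ..1111...2222.
After op 6 (move_left): buffer="oomnhvxjlmnhvh" (len 14), cursors c1@4 c2@11, authorship ..1111...2222.
After op 7 (add_cursor(1)): buffer="oomnhvxjlmnhvh" (len 14), cursors c3@1 c1@4 c2@11, authorship ..1111...2222.

Answer: oomnhvxjlmnhvh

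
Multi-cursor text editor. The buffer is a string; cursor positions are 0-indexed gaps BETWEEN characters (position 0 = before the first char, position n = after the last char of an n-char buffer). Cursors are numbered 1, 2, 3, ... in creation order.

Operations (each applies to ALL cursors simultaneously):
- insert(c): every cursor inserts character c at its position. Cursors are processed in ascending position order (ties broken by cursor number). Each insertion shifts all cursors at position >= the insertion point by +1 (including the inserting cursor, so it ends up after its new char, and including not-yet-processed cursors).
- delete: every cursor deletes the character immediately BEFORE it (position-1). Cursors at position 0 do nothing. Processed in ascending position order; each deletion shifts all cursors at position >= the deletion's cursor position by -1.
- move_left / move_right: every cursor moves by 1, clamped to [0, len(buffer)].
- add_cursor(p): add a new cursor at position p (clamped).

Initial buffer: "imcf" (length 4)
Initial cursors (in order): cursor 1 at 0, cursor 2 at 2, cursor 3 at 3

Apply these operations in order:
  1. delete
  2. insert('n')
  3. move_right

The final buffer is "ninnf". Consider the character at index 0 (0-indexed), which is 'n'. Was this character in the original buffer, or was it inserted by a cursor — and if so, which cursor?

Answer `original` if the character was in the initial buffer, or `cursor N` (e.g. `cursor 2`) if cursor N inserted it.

After op 1 (delete): buffer="if" (len 2), cursors c1@0 c2@1 c3@1, authorship ..
After op 2 (insert('n')): buffer="ninnf" (len 5), cursors c1@1 c2@4 c3@4, authorship 1.23.
After op 3 (move_right): buffer="ninnf" (len 5), cursors c1@2 c2@5 c3@5, authorship 1.23.
Authorship (.=original, N=cursor N): 1 . 2 3 .
Index 0: author = 1

Answer: cursor 1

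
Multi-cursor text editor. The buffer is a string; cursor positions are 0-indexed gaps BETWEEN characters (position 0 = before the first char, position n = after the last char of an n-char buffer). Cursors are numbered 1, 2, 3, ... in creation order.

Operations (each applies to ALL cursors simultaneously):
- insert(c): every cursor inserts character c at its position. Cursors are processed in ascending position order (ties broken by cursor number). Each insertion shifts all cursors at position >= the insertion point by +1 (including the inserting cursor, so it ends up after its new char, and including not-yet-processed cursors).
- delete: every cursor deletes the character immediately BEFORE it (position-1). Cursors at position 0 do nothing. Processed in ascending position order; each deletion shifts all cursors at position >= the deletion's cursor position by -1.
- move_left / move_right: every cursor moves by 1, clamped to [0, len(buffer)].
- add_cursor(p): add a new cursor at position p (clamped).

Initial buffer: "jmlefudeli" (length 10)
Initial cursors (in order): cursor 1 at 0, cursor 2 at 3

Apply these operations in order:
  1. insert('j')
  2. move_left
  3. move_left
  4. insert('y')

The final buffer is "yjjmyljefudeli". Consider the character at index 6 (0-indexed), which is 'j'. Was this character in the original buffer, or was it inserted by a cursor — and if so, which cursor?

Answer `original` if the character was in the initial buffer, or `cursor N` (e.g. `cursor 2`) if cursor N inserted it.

Answer: cursor 2

Derivation:
After op 1 (insert('j')): buffer="jjmljefudeli" (len 12), cursors c1@1 c2@5, authorship 1...2.......
After op 2 (move_left): buffer="jjmljefudeli" (len 12), cursors c1@0 c2@4, authorship 1...2.......
After op 3 (move_left): buffer="jjmljefudeli" (len 12), cursors c1@0 c2@3, authorship 1...2.......
After op 4 (insert('y')): buffer="yjjmyljefudeli" (len 14), cursors c1@1 c2@5, authorship 11..2.2.......
Authorship (.=original, N=cursor N): 1 1 . . 2 . 2 . . . . . . .
Index 6: author = 2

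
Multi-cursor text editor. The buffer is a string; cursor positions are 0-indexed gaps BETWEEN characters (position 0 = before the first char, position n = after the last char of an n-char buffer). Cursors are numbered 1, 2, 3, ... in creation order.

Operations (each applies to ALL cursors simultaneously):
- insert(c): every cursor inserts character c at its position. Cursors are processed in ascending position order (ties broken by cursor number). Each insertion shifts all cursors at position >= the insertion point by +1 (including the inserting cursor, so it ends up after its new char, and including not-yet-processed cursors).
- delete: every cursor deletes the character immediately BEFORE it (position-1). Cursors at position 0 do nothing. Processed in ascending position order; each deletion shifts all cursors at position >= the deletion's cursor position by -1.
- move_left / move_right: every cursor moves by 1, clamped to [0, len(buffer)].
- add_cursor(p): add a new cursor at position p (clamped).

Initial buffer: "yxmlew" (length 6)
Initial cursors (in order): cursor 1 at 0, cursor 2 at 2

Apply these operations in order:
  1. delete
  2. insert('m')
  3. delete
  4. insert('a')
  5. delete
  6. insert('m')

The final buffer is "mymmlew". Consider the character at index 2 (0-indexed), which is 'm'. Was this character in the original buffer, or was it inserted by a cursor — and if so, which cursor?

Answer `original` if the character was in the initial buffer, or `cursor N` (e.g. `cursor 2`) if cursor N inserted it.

Answer: cursor 2

Derivation:
After op 1 (delete): buffer="ymlew" (len 5), cursors c1@0 c2@1, authorship .....
After op 2 (insert('m')): buffer="mymmlew" (len 7), cursors c1@1 c2@3, authorship 1.2....
After op 3 (delete): buffer="ymlew" (len 5), cursors c1@0 c2@1, authorship .....
After op 4 (insert('a')): buffer="ayamlew" (len 7), cursors c1@1 c2@3, authorship 1.2....
After op 5 (delete): buffer="ymlew" (len 5), cursors c1@0 c2@1, authorship .....
After op 6 (insert('m')): buffer="mymmlew" (len 7), cursors c1@1 c2@3, authorship 1.2....
Authorship (.=original, N=cursor N): 1 . 2 . . . .
Index 2: author = 2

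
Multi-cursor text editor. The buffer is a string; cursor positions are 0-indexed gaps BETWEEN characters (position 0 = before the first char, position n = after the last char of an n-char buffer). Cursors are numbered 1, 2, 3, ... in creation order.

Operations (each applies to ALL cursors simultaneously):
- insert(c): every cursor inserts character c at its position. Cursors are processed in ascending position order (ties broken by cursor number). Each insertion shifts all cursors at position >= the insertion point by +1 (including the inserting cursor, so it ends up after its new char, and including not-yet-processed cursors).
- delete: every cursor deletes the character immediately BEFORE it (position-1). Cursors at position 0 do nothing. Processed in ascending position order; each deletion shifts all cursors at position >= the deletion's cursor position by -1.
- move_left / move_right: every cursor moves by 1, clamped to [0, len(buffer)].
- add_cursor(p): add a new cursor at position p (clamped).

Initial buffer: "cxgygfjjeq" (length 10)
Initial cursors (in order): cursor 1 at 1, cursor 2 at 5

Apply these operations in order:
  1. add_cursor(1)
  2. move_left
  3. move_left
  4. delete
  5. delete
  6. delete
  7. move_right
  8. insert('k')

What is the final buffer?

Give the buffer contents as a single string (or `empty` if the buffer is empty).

After op 1 (add_cursor(1)): buffer="cxgygfjjeq" (len 10), cursors c1@1 c3@1 c2@5, authorship ..........
After op 2 (move_left): buffer="cxgygfjjeq" (len 10), cursors c1@0 c3@0 c2@4, authorship ..........
After op 3 (move_left): buffer="cxgygfjjeq" (len 10), cursors c1@0 c3@0 c2@3, authorship ..........
After op 4 (delete): buffer="cxygfjjeq" (len 9), cursors c1@0 c3@0 c2@2, authorship .........
After op 5 (delete): buffer="cygfjjeq" (len 8), cursors c1@0 c3@0 c2@1, authorship ........
After op 6 (delete): buffer="ygfjjeq" (len 7), cursors c1@0 c2@0 c3@0, authorship .......
After op 7 (move_right): buffer="ygfjjeq" (len 7), cursors c1@1 c2@1 c3@1, authorship .......
After op 8 (insert('k')): buffer="ykkkgfjjeq" (len 10), cursors c1@4 c2@4 c3@4, authorship .123......

Answer: ykkkgfjjeq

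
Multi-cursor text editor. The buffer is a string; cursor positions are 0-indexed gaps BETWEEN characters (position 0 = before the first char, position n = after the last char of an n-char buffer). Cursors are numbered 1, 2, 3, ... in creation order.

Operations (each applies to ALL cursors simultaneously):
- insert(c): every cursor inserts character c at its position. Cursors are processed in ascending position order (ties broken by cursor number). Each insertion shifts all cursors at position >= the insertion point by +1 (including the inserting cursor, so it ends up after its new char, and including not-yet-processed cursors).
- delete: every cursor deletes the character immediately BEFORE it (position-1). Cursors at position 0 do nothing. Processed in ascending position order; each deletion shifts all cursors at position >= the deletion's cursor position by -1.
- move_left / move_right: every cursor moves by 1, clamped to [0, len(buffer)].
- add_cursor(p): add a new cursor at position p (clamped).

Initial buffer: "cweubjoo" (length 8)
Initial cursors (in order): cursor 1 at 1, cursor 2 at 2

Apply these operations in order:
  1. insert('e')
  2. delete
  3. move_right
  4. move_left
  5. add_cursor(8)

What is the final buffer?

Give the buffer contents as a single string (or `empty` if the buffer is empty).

After op 1 (insert('e')): buffer="ceweeubjoo" (len 10), cursors c1@2 c2@4, authorship .1.2......
After op 2 (delete): buffer="cweubjoo" (len 8), cursors c1@1 c2@2, authorship ........
After op 3 (move_right): buffer="cweubjoo" (len 8), cursors c1@2 c2@3, authorship ........
After op 4 (move_left): buffer="cweubjoo" (len 8), cursors c1@1 c2@2, authorship ........
After op 5 (add_cursor(8)): buffer="cweubjoo" (len 8), cursors c1@1 c2@2 c3@8, authorship ........

Answer: cweubjoo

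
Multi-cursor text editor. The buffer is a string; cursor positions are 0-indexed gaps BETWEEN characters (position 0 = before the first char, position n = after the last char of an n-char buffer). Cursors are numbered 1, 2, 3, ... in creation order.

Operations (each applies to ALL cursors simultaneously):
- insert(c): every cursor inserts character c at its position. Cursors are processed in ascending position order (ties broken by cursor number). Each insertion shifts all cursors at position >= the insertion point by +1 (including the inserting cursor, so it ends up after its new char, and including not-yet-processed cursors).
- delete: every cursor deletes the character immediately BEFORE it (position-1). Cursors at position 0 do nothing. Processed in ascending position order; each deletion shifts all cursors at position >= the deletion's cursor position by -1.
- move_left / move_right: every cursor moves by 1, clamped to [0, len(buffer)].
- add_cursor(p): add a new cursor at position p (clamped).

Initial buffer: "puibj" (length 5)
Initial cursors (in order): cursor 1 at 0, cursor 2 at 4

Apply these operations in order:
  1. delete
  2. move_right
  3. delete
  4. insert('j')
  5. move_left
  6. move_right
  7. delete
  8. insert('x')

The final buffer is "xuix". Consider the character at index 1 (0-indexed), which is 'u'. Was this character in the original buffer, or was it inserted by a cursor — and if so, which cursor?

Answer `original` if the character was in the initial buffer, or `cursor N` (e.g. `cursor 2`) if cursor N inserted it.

Answer: original

Derivation:
After op 1 (delete): buffer="puij" (len 4), cursors c1@0 c2@3, authorship ....
After op 2 (move_right): buffer="puij" (len 4), cursors c1@1 c2@4, authorship ....
After op 3 (delete): buffer="ui" (len 2), cursors c1@0 c2@2, authorship ..
After op 4 (insert('j')): buffer="juij" (len 4), cursors c1@1 c2@4, authorship 1..2
After op 5 (move_left): buffer="juij" (len 4), cursors c1@0 c2@3, authorship 1..2
After op 6 (move_right): buffer="juij" (len 4), cursors c1@1 c2@4, authorship 1..2
After op 7 (delete): buffer="ui" (len 2), cursors c1@0 c2@2, authorship ..
After op 8 (insert('x')): buffer="xuix" (len 4), cursors c1@1 c2@4, authorship 1..2
Authorship (.=original, N=cursor N): 1 . . 2
Index 1: author = original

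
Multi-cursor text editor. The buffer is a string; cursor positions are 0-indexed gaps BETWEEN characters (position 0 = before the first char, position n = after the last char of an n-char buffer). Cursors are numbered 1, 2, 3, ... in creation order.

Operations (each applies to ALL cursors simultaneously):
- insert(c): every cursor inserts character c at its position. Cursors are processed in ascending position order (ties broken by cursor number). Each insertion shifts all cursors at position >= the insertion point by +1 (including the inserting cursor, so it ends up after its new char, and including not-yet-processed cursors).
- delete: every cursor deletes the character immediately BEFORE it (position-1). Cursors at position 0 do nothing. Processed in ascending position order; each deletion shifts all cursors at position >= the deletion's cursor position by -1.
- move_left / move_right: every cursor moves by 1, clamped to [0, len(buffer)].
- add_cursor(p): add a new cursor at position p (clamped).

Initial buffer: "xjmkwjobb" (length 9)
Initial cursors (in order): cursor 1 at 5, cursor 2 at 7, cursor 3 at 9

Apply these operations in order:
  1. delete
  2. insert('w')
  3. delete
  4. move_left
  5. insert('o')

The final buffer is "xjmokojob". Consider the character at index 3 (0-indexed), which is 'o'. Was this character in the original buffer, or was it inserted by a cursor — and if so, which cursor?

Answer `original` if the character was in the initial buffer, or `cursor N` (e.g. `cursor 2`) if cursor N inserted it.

After op 1 (delete): buffer="xjmkjb" (len 6), cursors c1@4 c2@5 c3@6, authorship ......
After op 2 (insert('w')): buffer="xjmkwjwbw" (len 9), cursors c1@5 c2@7 c3@9, authorship ....1.2.3
After op 3 (delete): buffer="xjmkjb" (len 6), cursors c1@4 c2@5 c3@6, authorship ......
After op 4 (move_left): buffer="xjmkjb" (len 6), cursors c1@3 c2@4 c3@5, authorship ......
After op 5 (insert('o')): buffer="xjmokojob" (len 9), cursors c1@4 c2@6 c3@8, authorship ...1.2.3.
Authorship (.=original, N=cursor N): . . . 1 . 2 . 3 .
Index 3: author = 1

Answer: cursor 1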